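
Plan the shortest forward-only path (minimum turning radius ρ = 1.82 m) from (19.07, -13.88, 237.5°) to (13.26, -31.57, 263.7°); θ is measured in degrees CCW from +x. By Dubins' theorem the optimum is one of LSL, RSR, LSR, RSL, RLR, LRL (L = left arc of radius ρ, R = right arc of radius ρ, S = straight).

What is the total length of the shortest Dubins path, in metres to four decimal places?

18.6271 m

Let ψ = atan2(Δy, Δx) = atan2(-17.69, -5.81) = -108.1819° be the start→goal bearing.
Normalize: d = |goal − start| / ρ = 18.619672/1.82 = 10.230589, α = (θ_start − ψ) mod 360° = 345.6819° = 6.033288 rad, β = (θ_goal − ψ) mod 360° = 11.8819° = 0.207379 rad.
Common terms: sin α = -0.247304, cos α = 0.968938, sin β = 0.205896, cos β = 0.978574, cos(α−β) = 0.897258, d² = 104.664956. Work in radians in the unit-radius frame; every candidate has L = ρ·(t + p + q).
LSL: p² = 2 + d² − 2cos(α−β) + 2d(sin α − sin β) = 95.597429; p = √p² = 9.777394; φ = atan2(cos β − cos α, d + sin α − sin β) = 0.000986 rad; t = (φ − α) mod 2π = 0.250883 rad, q = (β − φ) mod 2π = 0.206394 rad → L = 1.82·(0.250883 + 9.777394 + 0.206394) = 1.82·10.234670 = 18.627099 m
RSR: p² = 2 + d² − 2cos(α−β) + 2d(sin β − sin α) = 114.143449; p = √p² = 10.683794; φ = atan2(cos α − cos β, d − sin α + sin β) = -0.000902 rad; t = (α − φ) mod 2π = 6.034190 rad, q = (φ − β) mod 2π = 6.074904 rad → L = 1.82·(6.034190 + 10.683794 + 6.074904) = 1.82·22.792888 = 41.483056 m
LSR: p² = d² − 2 + 2cos(α−β) + 2d(sin α + sin β) = 103.612206; p = √p² = 10.179008; φ = atan2(−cos α − cos β, d + sin α + sin β) − atan2(−2, p) = 0.005154 rad; t = (φ − α) mod 2π = 0.255051 rad, q = (φ − β) mod 2π = 6.080960 rad → L = 1.82·(0.255051 + 10.179008 + 6.080960) = 1.82·16.515019 = 30.057335 m
RSL: p² = d² − 2 + 2cos(α−β) − 2d(sin α + sin β) = 105.306739; p = √p² = 10.261907; φ = atan2(cos α + cos β, d − sin α − sin β) − atan2(2, p) = -0.005112 rad; t = (α − φ) mod 2π = 6.038400 rad, q = (β − φ) mod 2π = 0.212491 rad → L = 1.82·(6.038400 + 10.261907 + 0.212491) = 1.82·16.512799 = 30.053294 m
RLR: c = (6 − d² + 2cos(α−β) + 2d(sin α − sin β))/8 = -13.267931, |c| > 1 → infeasible
LRL: c = (6 − d² + 2cos(α−β) − 2d(sin α − sin β))/8 = -10.949679, |c| > 1 → infeasible
Shortest: LSL with L = 18.627099 m ≈ 18.6271 m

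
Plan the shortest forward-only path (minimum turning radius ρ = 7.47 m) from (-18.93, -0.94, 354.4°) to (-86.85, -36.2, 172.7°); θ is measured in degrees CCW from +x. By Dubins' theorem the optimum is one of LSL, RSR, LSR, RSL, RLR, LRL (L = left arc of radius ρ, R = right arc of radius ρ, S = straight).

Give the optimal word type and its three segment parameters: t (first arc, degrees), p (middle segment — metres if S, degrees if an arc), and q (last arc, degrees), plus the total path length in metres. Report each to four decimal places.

RSR: t = 157.2703°, p = 69.3167 m, q = 24.4297°, L = 93.0061 m

Let ψ = atan2(Δy, Δx) = atan2(-35.26, -67.92) = -152.5644° be the start→goal bearing.
Normalize: d = |goal − start| / ρ = 76.527080/7.47 = 10.244589, α = (θ_start − ψ) mod 360° = 146.9644° = 2.565012 rad, β = (θ_goal − ψ) mod 360° = 325.2644° = 5.676934 rad.
Common terms: sin α = 0.545161, cos α = -0.838332, sin β = -0.569791, cos β = 0.821790, cos(α−β) = -0.999560, d² = 104.951605. Work in radians in the unit-radius frame; every candidate has L = ρ·(t + p + q).
LSL: p² = 2 + d² − 2cos(α−β) + 2d(sin α − sin β) = 131.795162; p = √p² = 11.480207; φ = atan2(cos β − cos α, d + sin α − sin β) = 0.145116 rad; t = (φ − α) mod 2π = 3.863289 rad, q = (β − φ) mod 2π = 5.531818 rad → L = 7.47·(3.863289 + 11.480207 + 5.531818) = 7.47·20.875315 = 155.938601 m
RSR: p² = 2 + d² − 2cos(α−β) + 2d(sin β − sin α) = 86.106287; p = √p² = 9.279347; φ = atan2(cos α − cos β, d − sin α + sin β) = -0.179873 rad; t = (α − φ) mod 2π = 2.744885 rad, q = (φ − β) mod 2π = 0.426378 rad → L = 7.47·(2.744885 + 9.279347 + 0.426378) = 7.47·12.450611 = 93.006061 m
LSR: p² = d² − 2 + 2cos(α−β) + 2d(sin α + sin β) = 100.447832; p = √p² = 10.022367; φ = atan2(−cos α − cos β, d + sin α + sin β) − atan2(−2, p) = 0.198585 rad; t = (φ − α) mod 2π = 3.916758 rad, q = (φ − β) mod 2π = 0.804836 rad → L = 7.47·(3.916758 + 10.022367 + 0.804836) = 7.47·14.743961 = 110.137389 m
RSL: p² = d² − 2 + 2cos(α−β) − 2d(sin α + sin β) = 101.457138; p = √p² = 10.072593; φ = atan2(cos α + cos β, d − sin α − sin β) − atan2(2, p) = -0.197620 rad; t = (α − φ) mod 2π = 2.762632 rad, q = (β − φ) mod 2π = 5.874554 rad → L = 7.47·(2.762632 + 10.072593 + 5.874554) = 7.47·18.709779 = 139.762053 m
RLR: c = (6 − d² + 2cos(α−β) + 2d(sin α − sin β))/8 = -9.763286, |c| > 1 → infeasible
LRL: c = (6 − d² + 2cos(α−β) − 2d(sin α − sin β))/8 = -15.474395, |c| > 1 → infeasible
Shortest: RSR with L = 93.006061 m ≈ 93.0061 m
Convert RSR to answer units (arcs ×180/π): t = 2.744885·180/π = 157.2703°, p = ρ·p = 7.47·9.279347 = 69.3167 m, q = 0.426378·180/π = 24.4297°, L = 93.0061 m.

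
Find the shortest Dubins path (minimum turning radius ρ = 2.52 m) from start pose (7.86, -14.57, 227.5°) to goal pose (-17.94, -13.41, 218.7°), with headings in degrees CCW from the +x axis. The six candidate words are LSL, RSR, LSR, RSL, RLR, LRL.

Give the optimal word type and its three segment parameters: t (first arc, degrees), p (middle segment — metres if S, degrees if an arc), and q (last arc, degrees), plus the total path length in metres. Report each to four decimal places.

Let ψ = atan2(Δy, Δx) = atan2(1.16, -25.80) = 177.4256° be the start→goal bearing.
Normalize: d = |goal − start| / ρ = 25.826064/2.52 = 10.248438, α = (θ_start − ψ) mod 360° = 50.0744° = 0.873962 rad, β = (θ_goal − ψ) mod 360° = 41.2744° = 0.720373 rad.
Common terms: sin α = 0.766878, cos α = 0.641793, sin β = 0.659665, cos β = 0.751559, cos(α−β) = 0.988228, d² = 105.030486. Work in radians in the unit-radius frame; every candidate has L = ρ·(t + p + q).
LSL: p² = 2 + d² − 2cos(α−β) + 2d(sin α − sin β) = 107.251553; p = √p² = 10.356233; φ = atan2(cos β − cos α, d + sin α − sin β) = 0.010599 rad; t = (φ − α) mod 2π = 5.419822 rad, q = (β − φ) mod 2π = 0.709774 rad → L = 2.52·(5.419822 + 10.356233 + 0.709774) = 2.52·16.485829 = 41.544289 m
RSR: p² = 2 + d² − 2cos(α−β) + 2d(sin β − sin α) = 102.856506; p = √p² = 10.141820; φ = atan2(cos α − cos β, d − sin α + sin β) = -0.010823 rad; t = (α − φ) mod 2π = 0.884786 rad, q = (φ − β) mod 2π = 5.551989 rad → L = 2.52·(0.884786 + 10.141820 + 5.551989) = 2.52·16.578594 = 41.778057 m
LSR: p² = d² − 2 + 2cos(α−β) + 2d(sin α + sin β) = 134.246625; p = √p² = 11.586485; φ = atan2(−cos α − cos β, d + sin α + sin β) − atan2(−2, p) = 0.052147 rad; t = (φ − α) mod 2π = 5.461370 rad, q = (φ − β) mod 2π = 5.614959 rad → L = 2.52·(5.461370 + 11.586485 + 5.614959) = 2.52·22.662814 = 57.110291 m
RSL: p² = d² − 2 + 2cos(α−β) − 2d(sin α + sin β) = 75.767261; p = √p² = 8.704439; φ = atan2(cos α + cos β, d − sin α − sin β) − atan2(2, p) = -0.069199 rad; t = (α − φ) mod 2π = 0.943162 rad, q = (β − φ) mod 2π = 0.789573 rad → L = 2.52·(0.943162 + 8.704439 + 0.789573) = 2.52·10.437174 = 26.301678 m
RLR: c = (6 − d² + 2cos(α−β) + 2d(sin α − sin β))/8 = -11.857063, |c| > 1 → infeasible
LRL: c = (6 − d² + 2cos(α−β) − 2d(sin α − sin β))/8 = -12.406444, |c| > 1 → infeasible
Shortest: RSL with L = 26.301678 m ≈ 26.3017 m
Convert RSL to answer units (arcs ×180/π): t = 0.943162·180/π = 54.0392°, p = ρ·p = 2.52·8.704439 = 21.9352 m, q = 0.789573·180/π = 45.2392°, L = 26.3017 m.

RSL: t = 54.0392°, p = 21.9352 m, q = 45.2392°, L = 26.3017 m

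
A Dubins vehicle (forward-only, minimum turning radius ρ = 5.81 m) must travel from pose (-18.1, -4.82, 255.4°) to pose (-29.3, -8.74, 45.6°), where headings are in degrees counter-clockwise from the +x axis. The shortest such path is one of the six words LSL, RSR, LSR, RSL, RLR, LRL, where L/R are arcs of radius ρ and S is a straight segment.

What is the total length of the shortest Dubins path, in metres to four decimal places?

30.8336 m

Let ψ = atan2(Δy, Δx) = atan2(-3.92, -11.20) = -160.7100° be the start→goal bearing.
Normalize: d = |goal − start| / ρ = 11.866187/5.81 = 2.042373, α = (θ_start − ψ) mod 360° = 56.1100° = 0.979303 rad, β = (θ_goal − ψ) mod 360° = 206.3100° = 3.600788 rad.
Common terms: sin α = 0.830109, cos α = 0.557601, sin β = -0.443227, cos β = -0.896409, cos(α−β) = -0.867765, d² = 4.171288. Work in radians in the unit-radius frame; every candidate has L = ρ·(t + p + q).
LSL: p² = 2 + d² − 2cos(α−β) + 2d(sin α − sin β) = 13.108073; p = √p² = 3.620507; φ = atan2(cos β − cos α, d + sin α − sin β) = -0.413268 rad; t = (φ − α) mod 2π = 4.890614 rad, q = (β − φ) mod 2π = 4.014056 rad → L = 5.81·(4.890614 + 3.620507 + 4.014056) = 5.81·12.525177 = 72.771279 m
RSR: p² = 2 + d² − 2cos(α−β) + 2d(sin β − sin α) = 2.705564; p = √p² = 1.644860; φ = atan2(cos α − cos β, d − sin α + sin β) = 1.084291 rad; t = (α − φ) mod 2π = 6.178198 rad, q = (φ − β) mod 2π = 3.766688 rad → L = 5.81·(6.178198 + 1.644860 + 3.766688) = 5.81·11.589746 = 67.336424 m
LSR: p² = d² − 2 + 2cos(α−β) + 2d(sin α + sin β) = 2.016072; p = √p² = 1.419885; φ = atan2(−cos α − cos β, d + sin α + sin β) − atan2(−2, p) = 1.092005 rad; t = (φ − α) mod 2π = 0.112702 rad, q = (φ − β) mod 2π = 3.774402 rad → L = 5.81·(0.112702 + 1.419885 + 3.774402) = 5.81·5.306989 = 30.833603 m
RSL: p² = d² − 2 + 2cos(α−β) − 2d(sin α + sin β) = -1.144559 < 0 → infeasible
RLR: c = (6 − d² + 2cos(α−β) + 2d(sin α − sin β))/8 = 0.661805; p = 2π − arccos c = 5.435612 rad; φ = atan2(cos α − cos β, d − sin α + sin β) = 1.084291 rad; t = (α − φ + p/2) mod 2π = 2.612818 rad, q = (α − β − t + p) mod 2π = 0.201309 rad → L = 5.81·(2.612818 + 5.435612 + 0.201309) = 5.81·8.249740 = 47.930989 m
LRL: c = (6 − d² + 2cos(α−β) − 2d(sin α − sin β))/8 = -0.638509; p = 2π − arccos c = 4.019829 rad; φ = atan2(cos β − cos α, d + sin α − sin β) = -0.413268 rad; t = (φ − α + p/2) mod 2π = 0.617344 rad, q = (β − α − t + p) mod 2π = 6.023970 rad → L = 5.81·(0.617344 + 4.019829 + 6.023970) = 5.81·10.661143 = 61.941243 m
Shortest: LSR with L = 30.833603 m ≈ 30.8336 m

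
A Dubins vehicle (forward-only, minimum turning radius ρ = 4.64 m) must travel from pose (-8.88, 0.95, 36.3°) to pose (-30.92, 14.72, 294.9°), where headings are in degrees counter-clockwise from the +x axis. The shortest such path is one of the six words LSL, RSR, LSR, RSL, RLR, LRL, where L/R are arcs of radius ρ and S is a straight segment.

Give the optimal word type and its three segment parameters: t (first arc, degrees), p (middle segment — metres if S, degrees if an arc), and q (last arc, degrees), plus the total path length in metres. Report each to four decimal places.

Let ψ = atan2(Δy, Δx) = atan2(13.77, -22.04) = 148.0040° be the start→goal bearing.
Normalize: d = |goal − start| / ρ = 25.987968/4.64 = 5.600855, α = (θ_start − ψ) mod 360° = 248.2960° = 4.333583 rad, β = (θ_goal − ψ) mod 360° = 146.8960° = 2.563819 rad.
Common terms: sin α = -0.929107, cos α = -0.369811, sin β = 0.546160, cos β = -0.837681, cos(α−β) = -0.197657, d² = 31.369580. Work in radians in the unit-radius frame; every candidate has L = ρ·(t + p + q).
LSL: p² = 2 + d² − 2cos(α−β) + 2d(sin α − sin β) = 17.239381; p = √p² = 4.152033; φ = atan2(cos β − cos α, d + sin α − sin β) = -0.112924 rad; t = (φ − α) mod 2π = 1.836678 rad, q = (β − φ) mod 2π = 2.676744 rad → L = 4.64·(1.836678 + 4.152033 + 2.676744) = 4.64·8.665455 = 40.207710 m
RSR: p² = 2 + d² − 2cos(α−β) + 2d(sin β − sin α) = 50.290407; p = √p² = 7.091573; φ = atan2(cos α − cos β, d − sin α + sin β) = 0.066023 rad; t = (α − φ) mod 2π = 4.267560 rad, q = (φ − β) mod 2π = 3.785389 rad → L = 4.64·(4.267560 + 7.091573 + 3.785389) = 4.64·15.144522 = 70.270583 m
LSR: p² = d² − 2 + 2cos(α−β) + 2d(sin α + sin β) = 24.684603; p = √p² = 4.968360; φ = atan2(−cos α − cos β, d + sin α + sin β) − atan2(−2, p) = 0.610110 rad; t = (φ − α) mod 2π = 2.559712 rad, q = (φ − β) mod 2π = 4.329476 rad → L = 4.64·(2.559712 + 4.968360 + 4.329476) = 4.64·11.857549 = 55.019026 m
RSL: p² = d² − 2 + 2cos(α−β) − 2d(sin α + sin β) = 33.263927; p = √p² = 5.767489; φ = atan2(cos α + cos β, d − sin α − sin β) − atan2(2, p) = -0.532915 rad; t = (α − φ) mod 2π = 4.866498 rad, q = (β − φ) mod 2π = 3.096735 rad → L = 4.64·(4.866498 + 5.767489 + 3.096735) = 4.64·13.730722 = 63.710549 m
RLR: c = (6 − d² + 2cos(α−β) + 2d(sin α − sin β))/8 = -5.286301, |c| > 1 → infeasible
LRL: c = (6 − d² + 2cos(α−β) − 2d(sin α − sin β))/8 = -1.154923, |c| > 1 → infeasible
Shortest: LSL with L = 40.207710 m ≈ 40.2077 m
Convert LSL to answer units (arcs ×180/π): t = 1.836678·180/π = 105.2339°, p = ρ·p = 4.64·4.152033 = 19.2654 m, q = 2.676744·180/π = 153.3661°, L = 40.2077 m.

LSL: t = 105.2339°, p = 19.2654 m, q = 153.3661°, L = 40.2077 m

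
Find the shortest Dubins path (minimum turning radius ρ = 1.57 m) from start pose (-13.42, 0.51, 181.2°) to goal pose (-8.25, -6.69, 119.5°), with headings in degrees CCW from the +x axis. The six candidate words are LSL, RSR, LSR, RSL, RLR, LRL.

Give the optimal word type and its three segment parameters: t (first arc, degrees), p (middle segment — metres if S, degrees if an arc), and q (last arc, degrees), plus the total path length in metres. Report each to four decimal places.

LSL: t = 119.2916°, p = 7.4312 m, q = 179.0084°, L = 15.6051 m

Let ψ = atan2(Δy, Δx) = atan2(-7.20, 5.17) = -54.3196° be the start→goal bearing.
Normalize: d = |goal − start| / ρ = 8.863910/1.57 = 5.645803, α = (θ_start − ψ) mod 360° = 235.5196° = 4.110592 rad, β = (θ_goal − ψ) mod 360° = 173.8196° = 3.033723 rad.
Common terms: sin α = -0.824319, cos α = -0.566125, sin β = 0.107660, cos β = -0.994188, cos(α−β) = 0.474088, d² = 31.875086. Work in radians in the unit-radius frame; every candidate has L = ρ·(t + p + q).
LSL: p² = 2 + d² − 2cos(α−β) + 2d(sin α − sin β) = 22.403365; p = √p² = 4.733219; φ = atan2(cos β − cos α, d + sin α − sin β) = -0.090562 rad; t = (φ − α) mod 2π = 2.082032 rad, q = (β − φ) mod 2π = 3.124285 rad → L = 1.57·(2.082032 + 4.733219 + 3.124285) = 1.57·9.939536 = 15.605072 m
RSR: p² = 2 + d² − 2cos(α−β) + 2d(sin β − sin α) = 43.450454; p = √p² = 6.591696; φ = atan2(cos α − cos β, d − sin α + sin β) = 0.064985 rad; t = (α − φ) mod 2π = 4.045606 rad, q = (φ − β) mod 2π = 3.314447 rad → L = 1.57·(4.045606 + 6.591696 + 3.314447) = 1.57·13.951749 = 21.904246 m
LSR: p² = d² − 2 + 2cos(α−β) + 2d(sin α + sin β) = 22.731028; p = √p² = 4.767707; φ = atan2(−cos α − cos β, d + sin α + sin β) − atan2(−2, p) = 0.703762 rad; t = (φ − α) mod 2π = 2.876356 rad, q = (φ − β) mod 2π = 3.953224 rad → L = 1.57·(2.876356 + 4.767707 + 3.953224) = 1.57·11.597287 = 18.207740 m
RSL: p² = d² − 2 + 2cos(α−β) − 2d(sin α + sin β) = 38.915497; p = √p² = 6.238229; φ = atan2(cos α + cos β, d − sin α − sin β) − atan2(2, p) = -0.550742 rad; t = (α − φ) mod 2π = 4.661333 rad, q = (β − φ) mod 2π = 3.584465 rad → L = 1.57·(4.661333 + 6.238229 + 3.584465) = 1.57·14.484027 = 22.739923 m
RLR: c = (6 − d² + 2cos(α−β) + 2d(sin α − sin β))/8 = -4.431307, |c| > 1 → infeasible
LRL: c = (6 − d² + 2cos(α−β) − 2d(sin α − sin β))/8 = -1.800421, |c| > 1 → infeasible
Shortest: LSL with L = 15.605072 m ≈ 15.6051 m
Convert LSL to answer units (arcs ×180/π): t = 2.082032·180/π = 119.2916°, p = ρ·p = 1.57·4.733219 = 7.4312 m, q = 3.124285·180/π = 179.0084°, L = 15.6051 m.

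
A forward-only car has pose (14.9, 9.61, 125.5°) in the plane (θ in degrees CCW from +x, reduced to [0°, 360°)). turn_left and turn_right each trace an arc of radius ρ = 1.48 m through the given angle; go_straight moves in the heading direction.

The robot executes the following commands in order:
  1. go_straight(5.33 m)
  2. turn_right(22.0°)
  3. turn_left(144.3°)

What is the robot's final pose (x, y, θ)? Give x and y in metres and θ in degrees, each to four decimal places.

set_pose: (x, y, θ) = (14.9000, 9.6100, 125.5000°), ρ = 1.48
go_straight(5.33): x += 5.33·cos θ, y += 5.33·sin θ → (11.8049, 13.9492, 125.5000°)
turn_right(22.0°): centre at ρ to the right, rotate −22.0° → (11.5706, 14.4632, 103.5000°)
turn_left(144.3°): centre at ρ to the left, rotate +144.3° → (8.7612, 14.6769, 247.8000°)

(8.7612, 14.6769, 247.8000°)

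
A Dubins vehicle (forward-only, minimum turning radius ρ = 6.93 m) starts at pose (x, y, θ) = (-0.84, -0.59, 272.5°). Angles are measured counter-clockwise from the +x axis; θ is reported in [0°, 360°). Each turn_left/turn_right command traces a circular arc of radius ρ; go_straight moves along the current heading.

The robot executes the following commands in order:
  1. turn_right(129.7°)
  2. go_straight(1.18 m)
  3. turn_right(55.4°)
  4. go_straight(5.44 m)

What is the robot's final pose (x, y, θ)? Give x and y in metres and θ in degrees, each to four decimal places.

(-15.3794, 5.5699, 87.4000°)

set_pose: (x, y, θ) = (-0.8400, -0.5900, 272.5000°), ρ = 6.93
turn_right(129.7°): centre at ρ to the right, rotate −129.7° → (-11.9533, -6.4122, 142.8000°)
go_straight(1.18): x += 1.18·cos θ, y += 1.18·sin θ → (-12.8932, -5.6988, 142.8000°)
turn_right(55.4°): centre at ρ to the right, rotate −55.4° → (-15.6262, 0.1355, 87.4000°)
go_straight(5.44): x += 5.44·cos θ, y += 5.44·sin θ → (-15.3794, 5.5699, 87.4000°)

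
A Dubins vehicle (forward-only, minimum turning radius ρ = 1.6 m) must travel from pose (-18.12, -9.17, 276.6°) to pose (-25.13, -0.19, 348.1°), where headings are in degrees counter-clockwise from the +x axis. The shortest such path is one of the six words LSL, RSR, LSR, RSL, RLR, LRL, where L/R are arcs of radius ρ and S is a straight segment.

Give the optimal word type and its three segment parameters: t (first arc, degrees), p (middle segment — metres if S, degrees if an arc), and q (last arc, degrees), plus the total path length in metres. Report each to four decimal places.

Let ψ = atan2(Δy, Δx) = atan2(8.98, -7.01) = 127.9764° be the start→goal bearing.
Normalize: d = |goal − start| / ρ = 11.392124/1.6 = 7.120078, α = (θ_start − ψ) mod 360° = 148.6236° = 2.593970 rad, β = (θ_goal − ψ) mod 360° = 220.1236° = 3.841881 rad.
Common terms: sin α = 0.520659, cos α = -0.853765, sin β = -0.644438, cos β = -0.764656, cos(α−β) = 0.317305, d² = 50.695508. Work in radians in the unit-radius frame; every candidate has L = ρ·(t + p + q).
LSL: p² = 2 + d² − 2cos(α−β) + 2d(sin α − sin β) = 68.652057; p = √p² = 8.285654; φ = atan2(cos β − cos α, d + sin α − sin β) = 0.010755 rad; t = (φ − α) mod 2π = 3.699970 rad, q = (β − φ) mod 2π = 3.831126 rad → L = 1.6·(3.699970 + 8.285654 + 3.831126) = 1.6·15.816749 = 25.306799 m
RSR: p² = 2 + d² − 2cos(α−β) + 2d(sin β − sin α) = 35.469740; p = √p² = 5.955648; φ = atan2(cos α − cos β, d − sin α + sin β) = -0.014963 rad; t = (α − φ) mod 2π = 2.608933 rad, q = (φ − β) mod 2π = 2.426342 rad → L = 1.6·(2.608933 + 5.955648 + 2.426342) = 1.6·10.990923 = 17.585476 m
LSR: p² = d² − 2 + 2cos(α−β) + 2d(sin α + sin β) = 47.567477; p = √p² = 6.896918; φ = atan2(−cos α − cos β, d + sin α + sin β) − atan2(−2, p) = 0.509570 rad; t = (φ − α) mod 2π = 4.198785 rad, q = (φ − β) mod 2π = 2.950874 rad → L = 1.6·(4.198785 + 6.896918 + 2.950874) = 1.6·14.046577 = 22.474524 m
RSL: p² = d² − 2 + 2cos(α−β) − 2d(sin α + sin β) = 51.092757; p = √p² = 7.147920; φ = atan2(cos α + cos β, d − sin α − sin β) − atan2(2, p) = -0.492635 rad; t = (α − φ) mod 2π = 3.086605 rad, q = (β − φ) mod 2π = 4.334516 rad → L = 1.6·(3.086605 + 7.147920 + 4.334516) = 1.6·14.569041 = 23.310465 m
RLR: c = (6 − d² + 2cos(α−β) + 2d(sin α − sin β))/8 = -3.433717, |c| > 1 → infeasible
LRL: c = (6 − d² + 2cos(α−β) − 2d(sin α − sin β))/8 = -7.581507, |c| > 1 → infeasible
Shortest: RSR with L = 17.585476 m ≈ 17.5855 m
Convert RSR to answer units (arcs ×180/π): t = 2.608933·180/π = 149.4809°, p = ρ·p = 1.6·5.955648 = 9.5290 m, q = 2.426342·180/π = 139.0191°, L = 17.5855 m.

RSR: t = 149.4809°, p = 9.5290 m, q = 139.0191°, L = 17.5855 m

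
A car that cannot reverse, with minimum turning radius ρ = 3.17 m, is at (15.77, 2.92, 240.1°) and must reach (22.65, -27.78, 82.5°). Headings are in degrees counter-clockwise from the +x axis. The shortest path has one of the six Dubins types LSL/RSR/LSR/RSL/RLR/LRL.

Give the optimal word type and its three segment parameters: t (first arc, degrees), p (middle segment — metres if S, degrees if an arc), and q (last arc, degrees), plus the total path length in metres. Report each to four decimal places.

Let ψ = atan2(Δy, Δx) = atan2(-30.70, 6.88) = -77.3685° be the start→goal bearing.
Normalize: d = |goal − start| / ρ = 31.461475/3.17 = 9.924755, α = (θ_start − ψ) mod 360° = 317.4685° = 5.540870 rad, β = (θ_goal − ψ) mod 360° = 159.8685° = 2.790231 rad.
Common terms: sin α = -0.675996, cos α = 0.736906, sin β = 0.344176, cos β = -0.938905, cos(α−β) = -0.924546, d² = 98.500771. Work in radians in the unit-radius frame; every candidate has L = ρ·(t + p + q).
LSL: p² = 2 + d² − 2cos(α−β) + 2d(sin α − sin β) = 82.099947; p = √p² = 9.060902; φ = atan2(cos β − cos α, d + sin α − sin β) = -0.186021 rad; t = (φ − α) mod 2π = 0.556295 rad, q = (β − φ) mod 2π = 2.976252 rad → L = 3.17·(0.556295 + 9.060902 + 2.976252) = 3.17·12.593448 = 39.921232 m
RSR: p² = 2 + d² − 2cos(α−β) + 2d(sin β − sin α) = 122.599780; p = √p² = 11.072478; φ = atan2(cos α − cos β, d − sin α + sin β) = 0.151933 rad; t = (α − φ) mod 2π = 5.388937 rad, q = (φ − β) mod 2π = 3.644887 rad → L = 3.17·(5.388937 + 11.072478 + 3.644887) = 3.17·20.106303 = 63.736980 m
LSR: p² = d² − 2 + 2cos(α−β) + 2d(sin α + sin β) = 88.065226; p = √p² = 9.384307; φ = atan2(−cos α − cos β, d + sin α + sin β) − atan2(−2, p) = 0.231034 rad; t = (φ − α) mod 2π = 0.973349 rad, q = (φ − β) mod 2π = 3.723988 rad → L = 3.17·(0.973349 + 9.384307 + 3.723988) = 3.17·14.081645 = 44.638815 m
RSL: p² = d² − 2 + 2cos(α−β) − 2d(sin α + sin β) = 101.238132; p = √p² = 10.061716; φ = atan2(cos α + cos β, d − sin α − sin β) − atan2(2, p) = -0.215908 rad; t = (α − φ) mod 2π = 5.756778 rad, q = (β − φ) mod 2π = 3.006139 rad → L = 3.17·(5.756778 + 10.061716 + 3.006139) = 3.17·18.824633 = 59.674087 m
RLR: c = (6 − d² + 2cos(α−β) + 2d(sin α − sin β))/8 = -14.324973, |c| > 1 → infeasible
LRL: c = (6 − d² + 2cos(α−β) − 2d(sin α − sin β))/8 = -9.262493, |c| > 1 → infeasible
Shortest: LSL with L = 39.921232 m ≈ 39.9212 m
Convert LSL to answer units (arcs ×180/π): t = 0.556295·180/π = 31.8733°, p = ρ·p = 3.17·9.060902 = 28.7231 m, q = 2.976252·180/π = 170.5267°, L = 39.9212 m.

LSL: t = 31.8733°, p = 28.7231 m, q = 170.5267°, L = 39.9212 m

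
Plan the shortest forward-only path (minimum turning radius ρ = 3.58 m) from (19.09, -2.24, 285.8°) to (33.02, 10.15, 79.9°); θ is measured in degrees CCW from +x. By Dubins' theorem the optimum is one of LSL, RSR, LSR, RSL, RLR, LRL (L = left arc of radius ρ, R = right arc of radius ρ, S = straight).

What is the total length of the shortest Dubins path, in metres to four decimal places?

23.5386 m

Let ψ = atan2(Δy, Δx) = atan2(12.39, 13.93) = 41.6514° be the start→goal bearing.
Normalize: d = |goal − start| / ρ = 18.642881/3.58 = 5.207509, α = (θ_start − ψ) mod 360° = 244.1486° = 4.261197 rad, β = (θ_goal − ψ) mod 360° = 38.2486° = 0.667564 rad.
Common terms: sin α = -0.899928, cos α = -0.436039, sin β = 0.619075, cos β = 0.785332, cos(α−β) = -0.899558, d² = 27.118146. Work in radians in the unit-radius frame; every candidate has L = ρ·(t + p + q).
LSL: p² = 2 + d² − 2cos(α−β) + 2d(sin α − sin β) = 15.096823; p = √p² = 3.885463; φ = atan2(cos β − cos α, d + sin α − sin β) = 0.319765 rad; t = (φ − α) mod 2π = 2.341754 rad, q = (β − φ) mod 2π = 0.347799 rad → L = 3.58·(2.341754 + 3.885463 + 0.347799) = 3.58·6.575015 = 23.538555 m
RSR: p² = 2 + d² − 2cos(α−β) + 2d(sin β − sin α) = 46.737699; p = √p² = 6.836498; φ = atan2(cos α − cos β, d − sin α + sin β) = -0.179619 rad; t = (α − φ) mod 2π = 4.440816 rad, q = (φ − β) mod 2π = 5.436003 rad → L = 3.58·(4.440816 + 6.836498 + 5.436003) = 3.58·16.713316 = 59.833671 m
LSR: p² = d² − 2 + 2cos(α−β) + 2d(sin α + sin β) = 20.393939; p = √p² = 4.515965; φ = atan2(−cos α − cos β, d + sin α + sin β) − atan2(−2, p) = 0.346131 rad; t = (φ − α) mod 2π = 2.368120 rad, q = (φ − β) mod 2π = 5.961753 rad → L = 3.58·(2.368120 + 4.515965 + 5.961753) = 3.58·12.845837 = 45.988097 m
RSL: p² = d² − 2 + 2cos(α−β) − 2d(sin α + sin β) = 26.244121; p = √p² = 5.122902; φ = atan2(cos α + cos β, d − sin α − sin β) − atan2(2, p) = -0.308650 rad; t = (α − φ) mod 2π = 4.569846 rad, q = (β − φ) mod 2π = 0.976214 rad → L = 3.58·(4.569846 + 5.122902 + 0.976214) = 3.58·10.668962 = 38.194883 m
RLR: c = (6 − d² + 2cos(α−β) + 2d(sin α − sin β))/8 = -4.842212, |c| > 1 → infeasible
LRL: c = (6 − d² + 2cos(α−β) − 2d(sin α − sin β))/8 = -0.887103; p = 2π − arccos c = 3.621359 rad; φ = atan2(cos β − cos α, d + sin α − sin β) = 0.319765 rad; t = (φ − α + p/2) mod 2π = 4.152433 rad, q = (β − α − t + p) mod 2π = 2.158478 rad → L = 3.58·(4.152433 + 3.621359 + 2.158478) = 3.58·9.932270 = 35.557527 m
Shortest: LSL with L = 23.538555 m ≈ 23.5386 m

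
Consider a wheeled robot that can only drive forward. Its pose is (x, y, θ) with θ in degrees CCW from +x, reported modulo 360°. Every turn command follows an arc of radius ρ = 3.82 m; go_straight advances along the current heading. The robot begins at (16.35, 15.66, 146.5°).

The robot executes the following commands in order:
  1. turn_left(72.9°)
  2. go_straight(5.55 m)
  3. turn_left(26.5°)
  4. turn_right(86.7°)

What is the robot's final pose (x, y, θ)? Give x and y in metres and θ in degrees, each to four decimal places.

(1.6224, 8.5004, 159.2000°)

set_pose: (x, y, θ) = (16.3500, 15.6600, 146.5000°), ρ = 3.82
turn_left(72.9°): centre at ρ to the left, rotate +72.9° → (11.8169, 15.4264, 219.4000°)
go_straight(5.55): x += 5.55·cos θ, y += 5.55·sin θ → (7.5283, 11.9036, 219.4000°)
turn_left(26.5°): centre at ρ to the left, rotate +26.5° → (6.4659, 10.5116, 245.9000°)
turn_right(86.7°): centre at ρ to the right, rotate −86.7° → (1.6224, 8.5004, 159.2000°)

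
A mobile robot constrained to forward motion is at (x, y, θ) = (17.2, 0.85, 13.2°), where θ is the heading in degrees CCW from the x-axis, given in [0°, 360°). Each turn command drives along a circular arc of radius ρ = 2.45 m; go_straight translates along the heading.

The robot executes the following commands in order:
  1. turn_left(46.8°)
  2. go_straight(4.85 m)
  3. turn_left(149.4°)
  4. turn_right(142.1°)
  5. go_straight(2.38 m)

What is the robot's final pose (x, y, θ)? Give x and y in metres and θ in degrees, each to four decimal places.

(15.3184, 14.8455, 67.3000°)

set_pose: (x, y, θ) = (17.2000, 0.8500, 13.2000°), ρ = 2.45
turn_left(46.8°): centre at ρ to the left, rotate +46.8° → (18.7623, 2.0103, 60.0000°)
go_straight(4.85): x += 4.85·cos θ, y += 4.85·sin θ → (21.1873, 6.2105, 60.0000°)
turn_left(149.4°): centre at ρ to the left, rotate +149.4° → (17.8628, 9.5700, 209.4000°)
turn_right(142.1°): centre at ρ to the right, rotate −142.1° → (14.3999, 12.6499, 67.3000°)
go_straight(2.38): x += 2.38·cos θ, y += 2.38·sin θ → (15.3184, 14.8455, 67.3000°)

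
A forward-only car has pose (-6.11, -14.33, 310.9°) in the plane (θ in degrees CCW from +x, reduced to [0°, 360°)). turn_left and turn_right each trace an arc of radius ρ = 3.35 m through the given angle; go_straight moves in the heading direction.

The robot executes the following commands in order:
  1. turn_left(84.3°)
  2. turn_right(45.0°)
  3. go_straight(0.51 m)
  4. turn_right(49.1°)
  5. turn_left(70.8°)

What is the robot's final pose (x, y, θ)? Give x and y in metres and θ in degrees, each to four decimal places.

set_pose: (x, y, θ) = (-6.1100, -14.3300, 310.9000°), ρ = 3.35
turn_left(84.3°): centre at ρ to the left, rotate +84.3° → (-1.6468, -14.8741, 395.2000° ≡ 35.2000°)
turn_right(45.0°): centre at ρ to the right, rotate −45.0° → (0.8544, -14.3104, -9.8000° ≡ 350.2000°)
go_straight(0.51): x += 0.51·cos θ, y += 0.51·sin θ → (1.3570, -14.3972, 350.2000°)
turn_right(49.1°): centre at ρ to the right, rotate −49.1° → (3.6553, -15.9679, 301.1000°)
turn_left(70.8°): centre at ρ to the left, rotate +70.8° → (7.2145, -17.5155, 371.9000° ≡ 11.9000°)

(7.2145, -17.5155, 11.9000°)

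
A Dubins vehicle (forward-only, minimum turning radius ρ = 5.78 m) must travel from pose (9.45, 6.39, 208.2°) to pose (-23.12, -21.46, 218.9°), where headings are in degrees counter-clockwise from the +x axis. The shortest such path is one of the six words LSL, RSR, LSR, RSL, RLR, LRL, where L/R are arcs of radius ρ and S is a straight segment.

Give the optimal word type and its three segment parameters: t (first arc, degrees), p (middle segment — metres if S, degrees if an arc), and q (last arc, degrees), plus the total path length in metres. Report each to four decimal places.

Let ψ = atan2(Δy, Δx) = atan2(-27.85, -32.57) = -139.4669° be the start→goal bearing.
Normalize: d = |goal − start| / ρ = 42.853558/5.78 = 7.414110, α = (θ_start − ψ) mod 360° = 347.6669° = 6.067931 rad, β = (θ_goal − ψ) mod 360° = 358.3669° = 6.254682 rad.
Common terms: sin α = -0.213595, cos α = 0.976922, sin β = -0.028500, cos β = 0.999594, cos(α−β) = 0.982613, d² = 54.969032. Work in radians in the unit-radius frame; every candidate has L = ρ·(t + p + q).
LSL: p² = 2 + d² − 2cos(α−β) + 2d(sin α − sin β) = 52.259167; p = √p² = 7.229050; φ = atan2(cos β − cos α, d + sin α − sin β) = 0.003136 rad; t = (φ − α) mod 2π = 0.218390 rad, q = (β − φ) mod 2π = 6.251546 rad → L = 5.78·(0.218390 + 7.229050 + 6.251546) = 5.78·13.698986 = 79.180138 m
RSR: p² = 2 + d² − 2cos(α−β) + 2d(sin β − sin α) = 57.748446; p = √p² = 7.599240; φ = atan2(cos α − cos β, d − sin α + sin β) = -0.002983 rad; t = (α − φ) mod 2π = 6.070915 rad, q = (φ − β) mod 2π = 0.025520 rad → L = 5.78·(6.070915 + 7.599240 + 0.025520) = 5.78·13.695675 = 79.161001 m
LSR: p² = d² − 2 + 2cos(α−β) + 2d(sin α + sin β) = 51.344417; p = √p² = 7.165502; φ = atan2(−cos α − cos β, d + sin α + sin β) − atan2(−2, p) = 0.003276 rad; t = (φ − α) mod 2π = 0.218530 rad, q = (φ − β) mod 2π = 0.031779 rad → L = 5.78·(0.218530 + 7.165502 + 0.031779) = 5.78·7.415811 = 42.863388 m
RSL: p² = d² − 2 + 2cos(α−β) − 2d(sin α + sin β) = 58.524097; p = √p² = 7.650104; φ = atan2(cos α + cos β, d − sin α − sin β) − atan2(2, p) = -0.003069 rad; t = (α − φ) mod 2π = 6.071000 rad, q = (β − φ) mod 2π = 6.257750 rad → L = 5.78·(6.071000 + 7.650104 + 6.257750) = 5.78·19.978855 = 115.477780 m
RLR: c = (6 − d² + 2cos(α−β) + 2d(sin α − sin β))/8 = -6.218556, |c| > 1 → infeasible
LRL: c = (6 − d² + 2cos(α−β) − 2d(sin α − sin β))/8 = -5.532396, |c| > 1 → infeasible
Shortest: LSR with L = 42.863388 m ≈ 42.8634 m
Convert LSR to answer units (arcs ×180/π): t = 0.218530·180/π = 12.5208°, p = ρ·p = 5.78·7.165502 = 41.4166 m, q = 0.031779·180/π = 1.8208°, L = 42.8634 m.

LSR: t = 12.5208°, p = 41.4166 m, q = 1.8208°, L = 42.8634 m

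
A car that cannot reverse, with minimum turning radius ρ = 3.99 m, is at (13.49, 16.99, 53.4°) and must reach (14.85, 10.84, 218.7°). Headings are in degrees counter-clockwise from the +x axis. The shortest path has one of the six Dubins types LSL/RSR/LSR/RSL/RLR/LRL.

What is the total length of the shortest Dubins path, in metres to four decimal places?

Let ψ = atan2(Δy, Δx) = atan2(-6.15, 1.36) = -77.5304° be the start→goal bearing.
Normalize: d = |goal − start| / ρ = 6.298579/3.99 = 1.578591, α = (θ_start − ψ) mod 360° = 130.9304° = 2.285166 rad, β = (θ_goal − ψ) mod 360° = 296.2304° = 5.170196 rad.
Common terms: sin α = 0.755506, cos α = -0.655142, sin β = -0.897024, cos β = 0.441982, cos(α−β) = -0.967268, d² = 2.491950. Work in radians in the unit-radius frame; every candidate has L = ρ·(t + p + q).
LSL: p² = 2 + d² − 2cos(α−β) + 2d(sin α − sin β) = 11.643825; p = √p² = 3.412305; φ = atan2(cos β − cos α, d + sin α − sin β) = 0.327334 rad; t = (φ − α) mod 2π = 4.325353 rad, q = (β − φ) mod 2π = 4.842862 rad → L = 3.99·(4.325353 + 3.412305 + 4.842862) = 3.99·12.580520 = 50.196273 m
RSR: p² = 2 + d² − 2cos(α−β) + 2d(sin β − sin α) = 1.209147; p = √p² = 1.099612; φ = atan2(cos α − cos β, d − sin α + sin β) = -1.638088 rad; t = (α − φ) mod 2π = 3.923254 rad, q = (φ − β) mod 2π = 5.758087 rad → L = 3.99·(3.923254 + 1.099612 + 5.758087) = 3.99·10.780953 = 43.016004 m
LSR: p² = d² − 2 + 2cos(α−β) + 2d(sin α + sin β) = -1.889383 < 0 → infeasible
RSL: p² = d² − 2 + 2cos(α−β) − 2d(sin α + sin β) = -0.995787 < 0 → infeasible
RLR: c = (6 − d² + 2cos(α−β) + 2d(sin α − sin β))/8 = 0.848857; p = 2π − arccos c = 5.726208 rad; φ = atan2(cos α − cos β, d − sin α + sin β) = -1.638088 rad; t = (α − φ + p/2) mod 2π = 0.503173 rad, q = (α − β − t + p) mod 2π = 2.338006 rad → L = 3.99·(0.503173 + 5.726208 + 2.338006) = 3.99·8.567386 = 34.183870 m
LRL: c = (6 − d² + 2cos(α−β) − 2d(sin α − sin β))/8 = -0.455478; p = 2π − arccos c = 4.239480 rad; φ = atan2(cos β − cos α, d + sin α − sin β) = 0.327334 rad; t = (φ − α + p/2) mod 2π = 0.161907 rad, q = (β − α − t + p) mod 2π = 0.679416 rad → L = 3.99·(0.161907 + 4.239480 + 0.679416) = 3.99·5.080803 = 20.272406 m
Shortest: LRL with L = 20.272406 m ≈ 20.2724 m

20.2724 m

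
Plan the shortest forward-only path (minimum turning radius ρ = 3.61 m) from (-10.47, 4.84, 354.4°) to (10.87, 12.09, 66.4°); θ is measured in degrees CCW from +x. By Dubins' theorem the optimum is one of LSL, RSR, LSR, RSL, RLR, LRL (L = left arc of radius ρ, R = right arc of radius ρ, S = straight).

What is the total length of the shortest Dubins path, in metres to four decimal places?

22.9377 m

Let ψ = atan2(Δy, Δx) = atan2(7.25, 21.34) = 18.7646° be the start→goal bearing.
Normalize: d = |goal − start| / ρ = 22.537926/3.61 = 6.243193, α = (θ_start − ψ) mod 360° = 335.6354° = 5.857944 rad, β = (θ_goal − ψ) mod 360° = 47.6354° = 0.831395 rad.
Common terms: sin α = -0.412541, cos α = 0.910939, sin β = 0.738872, cos β = 0.673845, cos(α−β) = 0.309017, d² = 38.977456. Work in radians in the unit-radius frame; every candidate has L = ρ·(t + p + q).
LSL: p² = 2 + d² − 2cos(α−β) + 2d(sin α − sin β) = 25.982431; p = √p² = 5.097296; φ = atan2(cos β − cos α, d + sin α − sin β) = -0.046530 rad; t = (φ − α) mod 2π = 0.378711 rad, q = (β − φ) mod 2π = 0.877926 rad → L = 3.61·(0.378711 + 5.097296 + 0.877926) = 3.61·6.353934 = 22.937700 m
RSR: p² = 2 + d² − 2cos(α−β) + 2d(sin β − sin α) = 54.736412; p = √p² = 7.398406; φ = atan2(cos α − cos β, d − sin α + sin β) = 0.032052 rad; t = (α − φ) mod 2π = 5.825892 rad, q = (φ − β) mod 2π = 5.483842 rad → L = 3.61·(5.825892 + 7.398406 + 5.483842) = 3.61·18.708140 = 67.536384 m
LSR: p² = d² − 2 + 2cos(α−β) + 2d(sin α + sin β) = 41.670189; p = √p² = 6.455245; φ = atan2(−cos α − cos β, d + sin α + sin β) − atan2(−2, p) = 0.063736 rad; t = (φ − α) mod 2π = 0.488978 rad, q = (φ − β) mod 2π = 5.515526 rad → L = 3.61·(0.488978 + 6.455245 + 5.515526) = 3.61·12.459749 = 44.979695 m
RSL: p² = d² − 2 + 2cos(α−β) − 2d(sin α + sin β) = 33.520790; p = √p² = 5.789714; φ = atan2(cos α + cos β, d − sin α − sin β) − atan2(2, p) = -0.070907 rad; t = (α − φ) mod 2π = 5.928851 rad, q = (β − φ) mod 2π = 0.902303 rad → L = 3.61·(5.928851 + 5.789714 + 0.902303) = 3.61·12.620868 = 45.561333 m
RLR: c = (6 − d² + 2cos(α−β) + 2d(sin α − sin β))/8 = -5.842052, |c| > 1 → infeasible
LRL: c = (6 − d² + 2cos(α−β) − 2d(sin α − sin β))/8 = -2.247804, |c| > 1 → infeasible
Shortest: LSL with L = 22.937700 m ≈ 22.9377 m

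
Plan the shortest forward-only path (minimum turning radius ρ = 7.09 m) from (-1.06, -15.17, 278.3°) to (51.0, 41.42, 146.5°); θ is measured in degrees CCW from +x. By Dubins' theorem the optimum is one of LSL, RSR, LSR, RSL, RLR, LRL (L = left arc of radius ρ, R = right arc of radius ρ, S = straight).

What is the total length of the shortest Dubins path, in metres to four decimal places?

Let ψ = atan2(Δy, Δx) = atan2(56.59, 52.06) = 47.3875° be the start→goal bearing.
Normalize: d = |goal − start| / ρ = 76.893899/7.09 = 10.845402, α = (θ_start − ψ) mod 360° = 230.9125° = 4.030184 rad, β = (θ_goal − ψ) mod 360° = 99.1125° = 1.729840 rad.
Common terms: sin α = -0.776184, cos α = -0.630506, sin β = 0.987379, cos β = -0.158374, cos(α−β) = -0.666532, d² = 117.622741. Work in radians in the unit-radius frame; every candidate has L = ρ·(t + p + q).
LSL: p² = 2 + d² − 2cos(α−β) + 2d(sin α − sin β) = 82.702698; p = √p² = 9.094102; φ = atan2(cos β − cos α, d + sin α − sin β) = 0.051940 rad; t = (φ − α) mod 2π = 2.304941 rad, q = (β − φ) mod 2π = 1.677900 rad → L = 7.09·(2.304941 + 9.094102 + 1.677900) = 7.09·13.076944 = 92.715531 m
RSR: p² = 2 + d² − 2cos(α−β) + 2d(sin β − sin α) = 159.208914; p = √p² = 12.617801; φ = atan2(cos α − cos β, d − sin α + sin β) = -0.037427 rad; t = (α − φ) mod 2π = 4.067610 rad, q = (φ − β) mod 2π = 4.515919 rad → L = 7.09·(4.067610 + 12.617801 + 4.515919) = 7.09·21.201331 = 150.317435 m
LSR: p² = d² − 2 + 2cos(α−β) + 2d(sin α + sin β) = 118.870666; p = √p² = 10.902782; φ = atan2(−cos α − cos β, d + sin α + sin β) − atan2(−2, p) = 0.252651 rad; t = (φ − α) mod 2π = 2.505652 rad, q = (φ − β) mod 2π = 4.805996 rad → L = 7.09·(2.505652 + 10.902782 + 4.805996) = 7.09·18.214431 = 129.140319 m
RSL: p² = d² − 2 + 2cos(α−β) − 2d(sin α + sin β) = 109.708686; p = √p² = 10.474191; φ = atan2(cos α + cos β, d − sin α − sin β) − atan2(2, p) = -0.262722 rad; t = (α − φ) mod 2π = 4.292906 rad, q = (β − φ) mod 2π = 1.992562 rad → L = 7.09·(4.292906 + 10.474191 + 1.992562) = 7.09·16.759659 = 118.825982 m
RLR: c = (6 − d² + 2cos(α−β) + 2d(sin α − sin β))/8 = -18.901114, |c| > 1 → infeasible
LRL: c = (6 − d² + 2cos(α−β) − 2d(sin α − sin β))/8 = -9.337837, |c| > 1 → infeasible
Shortest: LSL with L = 92.715531 m ≈ 92.7155 m

92.7155 m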